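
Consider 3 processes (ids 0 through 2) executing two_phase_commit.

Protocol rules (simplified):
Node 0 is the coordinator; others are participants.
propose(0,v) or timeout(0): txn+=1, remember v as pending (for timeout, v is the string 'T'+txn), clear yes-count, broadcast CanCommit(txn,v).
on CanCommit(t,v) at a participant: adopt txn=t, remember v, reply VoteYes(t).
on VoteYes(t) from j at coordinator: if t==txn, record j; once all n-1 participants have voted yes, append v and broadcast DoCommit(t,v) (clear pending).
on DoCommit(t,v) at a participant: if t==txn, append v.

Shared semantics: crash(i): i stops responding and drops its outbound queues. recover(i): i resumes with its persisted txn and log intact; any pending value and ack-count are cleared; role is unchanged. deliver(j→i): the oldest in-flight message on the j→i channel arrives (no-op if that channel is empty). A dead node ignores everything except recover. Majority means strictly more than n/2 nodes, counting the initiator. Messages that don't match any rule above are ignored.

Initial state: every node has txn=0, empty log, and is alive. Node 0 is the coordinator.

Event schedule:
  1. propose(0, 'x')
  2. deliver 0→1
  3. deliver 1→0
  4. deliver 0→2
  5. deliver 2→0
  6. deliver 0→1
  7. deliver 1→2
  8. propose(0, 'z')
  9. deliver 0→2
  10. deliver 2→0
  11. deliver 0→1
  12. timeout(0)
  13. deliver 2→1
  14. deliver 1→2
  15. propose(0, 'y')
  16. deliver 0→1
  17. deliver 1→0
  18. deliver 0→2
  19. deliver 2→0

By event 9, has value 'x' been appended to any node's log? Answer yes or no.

step 1 propose(0,'x'): 0={coor,t=1,log=-}
step 2 deliver 0→1: 1={part,t=1,log=-}
step 3 deliver 1→0: —
step 4 deliver 0→2: 2={part,t=1,log=-}
step 5 deliver 2→0: 0={coor,t=1,log=x}
step 6 deliver 0→1: 1={part,t=1,log=x}
step 7 deliver 1→2: —
step 8 propose(0,'z'): 0={coor,t=2,log=x}
step 9 deliver 0→2: 2={part,t=1,log=x}

yes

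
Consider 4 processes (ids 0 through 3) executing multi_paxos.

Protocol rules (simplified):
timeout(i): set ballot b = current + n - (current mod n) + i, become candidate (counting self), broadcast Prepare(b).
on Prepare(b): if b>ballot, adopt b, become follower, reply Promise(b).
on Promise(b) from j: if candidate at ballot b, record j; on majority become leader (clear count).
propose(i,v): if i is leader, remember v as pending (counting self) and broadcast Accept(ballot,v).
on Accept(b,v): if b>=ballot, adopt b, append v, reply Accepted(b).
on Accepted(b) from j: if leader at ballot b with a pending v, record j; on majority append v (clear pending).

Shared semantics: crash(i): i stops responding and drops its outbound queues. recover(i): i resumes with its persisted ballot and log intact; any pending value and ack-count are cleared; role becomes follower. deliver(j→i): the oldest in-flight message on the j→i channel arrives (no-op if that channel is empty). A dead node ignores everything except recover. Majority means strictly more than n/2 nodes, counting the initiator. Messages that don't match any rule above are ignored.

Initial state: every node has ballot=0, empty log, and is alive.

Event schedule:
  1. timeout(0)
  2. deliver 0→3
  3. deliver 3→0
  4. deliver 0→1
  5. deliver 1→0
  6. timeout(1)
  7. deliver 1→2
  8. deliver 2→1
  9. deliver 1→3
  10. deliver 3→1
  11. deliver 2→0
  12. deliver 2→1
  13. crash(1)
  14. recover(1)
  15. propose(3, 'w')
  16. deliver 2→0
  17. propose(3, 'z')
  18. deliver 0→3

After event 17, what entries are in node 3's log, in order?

step 1 timeout(0): 0={cand,b=4,log=-}
step 2 deliver 0→3: 3={foll,b=4,log=-}
step 3 deliver 3→0: —
step 4 deliver 0→1: 1={foll,b=4,log=-}
step 5 deliver 1→0: 0={lead,b=4,log=-}
step 6 timeout(1): 1={cand,b=9,log=-}
step 7 deliver 1→2: 2={foll,b=9,log=-}
step 8 deliver 2→1: —
step 9 deliver 1→3: 3={foll,b=9,log=-}
step 10 deliver 3→1: 1={lead,b=9,log=-}
step 11 deliver 2→0: —
step 12 deliver 2→1: —
step 13 crash(1): 1={✗lead,b=9,log=-}
step 14 recover(1): 1={foll,b=9,log=-}
step 15 propose(3,'w'): —
step 16 deliver 2→0: —
step 17 propose(3,'z'): —

empty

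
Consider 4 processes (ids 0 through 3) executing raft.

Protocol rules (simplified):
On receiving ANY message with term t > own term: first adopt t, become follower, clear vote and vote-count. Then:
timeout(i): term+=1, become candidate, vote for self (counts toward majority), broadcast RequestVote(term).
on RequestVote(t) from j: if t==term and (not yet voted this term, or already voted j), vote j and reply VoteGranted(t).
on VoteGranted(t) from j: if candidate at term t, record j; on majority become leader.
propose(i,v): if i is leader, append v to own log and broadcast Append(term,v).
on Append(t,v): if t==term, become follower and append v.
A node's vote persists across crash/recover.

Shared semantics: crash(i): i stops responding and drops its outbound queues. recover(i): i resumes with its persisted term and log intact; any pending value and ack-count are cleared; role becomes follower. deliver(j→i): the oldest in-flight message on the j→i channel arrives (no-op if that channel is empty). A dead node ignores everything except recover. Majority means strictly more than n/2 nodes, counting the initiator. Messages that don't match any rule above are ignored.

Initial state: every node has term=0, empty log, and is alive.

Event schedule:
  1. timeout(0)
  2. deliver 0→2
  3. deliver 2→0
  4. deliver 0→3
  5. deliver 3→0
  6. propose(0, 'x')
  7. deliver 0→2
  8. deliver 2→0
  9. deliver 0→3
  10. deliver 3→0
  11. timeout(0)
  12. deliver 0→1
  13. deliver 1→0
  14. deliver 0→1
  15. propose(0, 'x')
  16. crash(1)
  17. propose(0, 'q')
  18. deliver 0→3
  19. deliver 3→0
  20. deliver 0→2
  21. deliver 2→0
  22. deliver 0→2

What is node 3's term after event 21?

2

after 1 — timeout(0): n0:cand/t1/[-]
after 2 — deliver 0→2: n2:foll/t1/[-]
after 3 — deliver 2→0: ·
after 4 — deliver 0→3: n3:foll/t1/[-]
after 5 — deliver 3→0: n0:lead/t1/[-]
after 6 — propose(0,'x'): n0:lead/t1/[x]
after 7 — deliver 0→2: n2:foll/t1/[x]
after 8 — deliver 2→0: ·
after 9 — deliver 0→3: n3:foll/t1/[x]
after 10 — deliver 3→0: ·
after 11 — timeout(0): n0:cand/t2/[x]
after 12 — deliver 0→1: n1:foll/t1/[-]
after 13 — deliver 1→0: ·
after 14 — deliver 0→1: n1:foll/t1/[x]
after 15 — propose(0,'x'): ·
after 16 — crash(1): n1:✗foll/t1/[x]
after 17 — propose(0,'q'): ·
after 18 — deliver 0→3: n3:foll/t2/[x]
after 19 — deliver 3→0: ·
after 20 — deliver 0→2: n2:foll/t2/[x]
after 21 — deliver 2→0: n0:lead/t2/[x]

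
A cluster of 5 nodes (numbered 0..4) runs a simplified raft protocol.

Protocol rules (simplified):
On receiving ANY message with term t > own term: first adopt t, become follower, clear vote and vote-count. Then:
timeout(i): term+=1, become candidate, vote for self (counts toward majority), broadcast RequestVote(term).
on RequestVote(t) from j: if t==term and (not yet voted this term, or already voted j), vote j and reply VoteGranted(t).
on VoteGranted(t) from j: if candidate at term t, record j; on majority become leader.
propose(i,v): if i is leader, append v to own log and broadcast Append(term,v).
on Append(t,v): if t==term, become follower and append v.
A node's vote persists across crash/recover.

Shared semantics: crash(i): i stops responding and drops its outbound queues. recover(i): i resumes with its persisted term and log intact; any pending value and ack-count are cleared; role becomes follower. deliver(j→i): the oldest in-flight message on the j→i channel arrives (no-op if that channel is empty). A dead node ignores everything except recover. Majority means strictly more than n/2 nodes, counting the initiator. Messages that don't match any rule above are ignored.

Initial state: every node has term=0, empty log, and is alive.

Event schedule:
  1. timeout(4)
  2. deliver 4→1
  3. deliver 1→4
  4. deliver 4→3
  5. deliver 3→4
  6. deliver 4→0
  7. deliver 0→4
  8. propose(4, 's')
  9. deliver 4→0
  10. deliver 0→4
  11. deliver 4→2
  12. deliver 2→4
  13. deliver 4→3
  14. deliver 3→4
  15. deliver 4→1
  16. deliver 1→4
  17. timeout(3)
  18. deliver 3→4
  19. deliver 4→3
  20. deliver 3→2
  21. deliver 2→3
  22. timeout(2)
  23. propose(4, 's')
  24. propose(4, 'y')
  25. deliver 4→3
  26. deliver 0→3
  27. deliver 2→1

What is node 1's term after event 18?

[1] timeout(4) → N4(cand t1 [-])
[2] deliver 4→1 → N1(foll t1 [-])
[3] deliver 1→4 → ∅
[4] deliver 4→3 → N3(foll t1 [-])
[5] deliver 3→4 → N4(lead t1 [-])
[6] deliver 4→0 → N0(foll t1 [-])
[7] deliver 0→4 → ∅
[8] propose(4,'s') → N4(lead t1 [s])
[9] deliver 4→0 → N0(foll t1 [s])
[10] deliver 0→4 → ∅
[11] deliver 4→2 → N2(foll t1 [-])
[12] deliver 2→4 → ∅
[13] deliver 4→3 → N3(foll t1 [s])
[14] deliver 3→4 → ∅
[15] deliver 4→1 → N1(foll t1 [s])
[16] deliver 1→4 → ∅
[17] timeout(3) → N3(cand t2 [s])
[18] deliver 3→4 → N4(foll t2 [s])

1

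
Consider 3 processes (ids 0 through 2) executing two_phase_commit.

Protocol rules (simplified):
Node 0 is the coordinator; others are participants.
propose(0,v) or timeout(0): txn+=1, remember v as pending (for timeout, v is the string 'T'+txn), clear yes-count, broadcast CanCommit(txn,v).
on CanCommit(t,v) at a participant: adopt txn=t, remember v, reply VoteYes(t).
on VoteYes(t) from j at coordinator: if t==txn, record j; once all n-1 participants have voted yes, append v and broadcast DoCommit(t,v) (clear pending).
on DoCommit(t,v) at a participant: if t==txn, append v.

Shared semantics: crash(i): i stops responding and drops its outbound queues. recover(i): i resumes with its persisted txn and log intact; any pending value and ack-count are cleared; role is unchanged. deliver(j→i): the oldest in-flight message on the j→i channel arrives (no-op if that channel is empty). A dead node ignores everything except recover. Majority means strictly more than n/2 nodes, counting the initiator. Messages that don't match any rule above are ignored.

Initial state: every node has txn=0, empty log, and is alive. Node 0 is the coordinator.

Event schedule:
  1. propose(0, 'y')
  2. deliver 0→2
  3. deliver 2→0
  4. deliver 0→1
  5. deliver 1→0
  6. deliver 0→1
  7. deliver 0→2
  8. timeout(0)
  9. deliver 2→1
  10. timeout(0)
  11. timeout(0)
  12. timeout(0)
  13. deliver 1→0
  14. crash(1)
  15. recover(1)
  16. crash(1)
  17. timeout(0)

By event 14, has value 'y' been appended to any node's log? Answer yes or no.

yes

e1 propose(0,'y'): 0[coor,t=1,-]
e2 deliver 0→2: 2[part,t=1,-]
e3 deliver 2→0: ·
e4 deliver 0→1: 1[part,t=1,-]
e5 deliver 1→0: 0[coor,t=1,y]
e6 deliver 0→1: 1[part,t=1,y]
e7 deliver 0→2: 2[part,t=1,y]
e8 timeout(0): 0[coor,t=2,y]
e9 deliver 2→1: ·
e10 timeout(0): 0[coor,t=3,y]
e11 timeout(0): 0[coor,t=4,y]
e12 timeout(0): 0[coor,t=5,y]
e13 deliver 1→0: ·
e14 crash(1): 1[✗part,t=1,y]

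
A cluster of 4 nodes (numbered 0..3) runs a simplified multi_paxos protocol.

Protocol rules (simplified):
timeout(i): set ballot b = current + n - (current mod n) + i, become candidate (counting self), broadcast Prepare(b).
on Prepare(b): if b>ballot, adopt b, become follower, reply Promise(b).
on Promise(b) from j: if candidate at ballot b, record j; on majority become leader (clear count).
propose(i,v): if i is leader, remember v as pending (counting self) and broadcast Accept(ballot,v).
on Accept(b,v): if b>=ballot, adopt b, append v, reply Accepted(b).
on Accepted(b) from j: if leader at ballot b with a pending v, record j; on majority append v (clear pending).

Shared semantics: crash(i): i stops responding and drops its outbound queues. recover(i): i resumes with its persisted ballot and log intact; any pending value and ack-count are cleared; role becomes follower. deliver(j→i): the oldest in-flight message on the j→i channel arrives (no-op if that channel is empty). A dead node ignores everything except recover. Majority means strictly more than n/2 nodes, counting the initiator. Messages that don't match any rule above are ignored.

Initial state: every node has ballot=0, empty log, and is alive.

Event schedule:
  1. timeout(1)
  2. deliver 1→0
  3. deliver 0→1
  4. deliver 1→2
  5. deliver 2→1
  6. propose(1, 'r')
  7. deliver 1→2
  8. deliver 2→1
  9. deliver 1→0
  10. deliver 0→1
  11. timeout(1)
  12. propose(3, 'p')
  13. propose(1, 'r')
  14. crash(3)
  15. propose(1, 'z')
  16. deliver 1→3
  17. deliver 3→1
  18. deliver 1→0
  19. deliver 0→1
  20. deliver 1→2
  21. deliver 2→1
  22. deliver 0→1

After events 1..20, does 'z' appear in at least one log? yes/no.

no

[1] timeout(1) → N1(cand b5 [-])
[2] deliver 1→0 → N0(foll b5 [-])
[3] deliver 0→1 → ∅
[4] deliver 1→2 → N2(foll b5 [-])
[5] deliver 2→1 → N1(lead b5 [-])
[6] propose(1,'r') → ∅
[7] deliver 1→2 → N2(foll b5 [r])
[8] deliver 2→1 → ∅
[9] deliver 1→0 → N0(foll b5 [r])
[10] deliver 0→1 → N1(lead b5 [r])
[11] timeout(1) → N1(cand b9 [r])
[12] propose(3,'p') → ∅
[13] propose(1,'r') → ∅
[14] crash(3) → N3(✗foll b0 [-])
[15] propose(1,'z') → ∅
[16] deliver 1→3 → ∅
[17] deliver 3→1 → ∅
[18] deliver 1→0 → N0(foll b9 [r])
[19] deliver 0→1 → ∅
[20] deliver 1→2 → N2(foll b9 [r])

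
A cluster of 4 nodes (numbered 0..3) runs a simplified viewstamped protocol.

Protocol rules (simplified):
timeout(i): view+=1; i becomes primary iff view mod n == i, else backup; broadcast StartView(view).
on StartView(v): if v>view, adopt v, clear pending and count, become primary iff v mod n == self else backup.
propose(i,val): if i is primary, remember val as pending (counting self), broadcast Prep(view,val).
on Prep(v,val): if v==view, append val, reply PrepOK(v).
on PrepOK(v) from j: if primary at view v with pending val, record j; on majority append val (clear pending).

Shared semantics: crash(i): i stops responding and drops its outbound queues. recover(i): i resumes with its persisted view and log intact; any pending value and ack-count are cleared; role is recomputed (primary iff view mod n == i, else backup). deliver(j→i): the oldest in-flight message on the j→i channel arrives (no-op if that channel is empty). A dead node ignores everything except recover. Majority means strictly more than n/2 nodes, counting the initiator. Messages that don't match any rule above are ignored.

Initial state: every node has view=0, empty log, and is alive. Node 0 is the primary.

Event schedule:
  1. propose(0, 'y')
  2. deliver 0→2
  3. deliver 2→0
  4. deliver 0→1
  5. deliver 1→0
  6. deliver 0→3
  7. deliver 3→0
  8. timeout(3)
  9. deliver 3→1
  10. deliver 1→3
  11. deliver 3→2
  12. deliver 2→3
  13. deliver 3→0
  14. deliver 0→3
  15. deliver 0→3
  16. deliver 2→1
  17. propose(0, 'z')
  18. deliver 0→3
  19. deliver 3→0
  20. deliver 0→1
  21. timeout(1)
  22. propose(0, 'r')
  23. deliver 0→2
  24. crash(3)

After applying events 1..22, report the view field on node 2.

1

1. propose(0,'y'):  nop
2. deliver 0→2:  <2:back v0 y>
3. deliver 2→0:  nop
4. deliver 0→1:  <1:back v0 y>
5. deliver 1→0:  <0:prim v0 y>
6. deliver 0→3:  <3:back v0 y>
7. deliver 3→0:  nop
8. timeout(3):  <3:back v1 y>
9. deliver 3→1:  <1:prim v1 y>
10. deliver 1→3:  nop
11. deliver 3→2:  <2:back v1 y>
12. deliver 2→3:  nop
13. deliver 3→0:  <0:back v1 y>
14. deliver 0→3:  nop
15. deliver 0→3:  nop
16. deliver 2→1:  nop
17. propose(0,'z'):  nop
18. deliver 0→3:  nop
19. deliver 3→0:  nop
20. deliver 0→1:  nop
21. timeout(1):  <1:back v2 y>
22. propose(0,'r'):  nop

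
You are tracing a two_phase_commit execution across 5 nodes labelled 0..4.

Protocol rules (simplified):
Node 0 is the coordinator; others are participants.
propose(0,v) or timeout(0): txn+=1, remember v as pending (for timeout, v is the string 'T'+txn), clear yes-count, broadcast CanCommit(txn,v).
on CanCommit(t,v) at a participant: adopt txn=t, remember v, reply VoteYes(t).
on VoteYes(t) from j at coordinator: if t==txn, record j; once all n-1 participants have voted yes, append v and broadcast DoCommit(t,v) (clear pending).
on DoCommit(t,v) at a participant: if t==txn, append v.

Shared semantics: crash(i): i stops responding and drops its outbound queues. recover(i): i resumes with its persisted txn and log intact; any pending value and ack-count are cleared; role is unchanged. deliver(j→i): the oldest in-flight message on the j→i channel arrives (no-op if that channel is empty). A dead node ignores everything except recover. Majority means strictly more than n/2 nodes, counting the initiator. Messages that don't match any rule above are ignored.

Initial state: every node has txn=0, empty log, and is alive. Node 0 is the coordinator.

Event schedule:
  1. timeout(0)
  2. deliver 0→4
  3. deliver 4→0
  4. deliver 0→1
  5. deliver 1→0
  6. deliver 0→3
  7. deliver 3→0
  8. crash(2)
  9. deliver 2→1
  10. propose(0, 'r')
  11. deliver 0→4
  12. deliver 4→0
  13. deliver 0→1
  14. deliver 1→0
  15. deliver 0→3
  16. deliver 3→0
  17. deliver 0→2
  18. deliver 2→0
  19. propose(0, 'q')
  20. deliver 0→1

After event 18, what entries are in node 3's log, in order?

empty

e1 timeout(0): 0[coor,t=1,-]
e2 deliver 0→4: 4[part,t=1,-]
e3 deliver 4→0: ·
e4 deliver 0→1: 1[part,t=1,-]
e5 deliver 1→0: ·
e6 deliver 0→3: 3[part,t=1,-]
e7 deliver 3→0: ·
e8 crash(2): 2[✗part,t=0,-]
e9 deliver 2→1: ·
e10 propose(0,'r'): 0[coor,t=2,-]
e11 deliver 0→4: 4[part,t=2,-]
e12 deliver 4→0: ·
e13 deliver 0→1: 1[part,t=2,-]
e14 deliver 1→0: ·
e15 deliver 0→3: 3[part,t=2,-]
e16 deliver 3→0: ·
e17 deliver 0→2: ·
e18 deliver 2→0: ·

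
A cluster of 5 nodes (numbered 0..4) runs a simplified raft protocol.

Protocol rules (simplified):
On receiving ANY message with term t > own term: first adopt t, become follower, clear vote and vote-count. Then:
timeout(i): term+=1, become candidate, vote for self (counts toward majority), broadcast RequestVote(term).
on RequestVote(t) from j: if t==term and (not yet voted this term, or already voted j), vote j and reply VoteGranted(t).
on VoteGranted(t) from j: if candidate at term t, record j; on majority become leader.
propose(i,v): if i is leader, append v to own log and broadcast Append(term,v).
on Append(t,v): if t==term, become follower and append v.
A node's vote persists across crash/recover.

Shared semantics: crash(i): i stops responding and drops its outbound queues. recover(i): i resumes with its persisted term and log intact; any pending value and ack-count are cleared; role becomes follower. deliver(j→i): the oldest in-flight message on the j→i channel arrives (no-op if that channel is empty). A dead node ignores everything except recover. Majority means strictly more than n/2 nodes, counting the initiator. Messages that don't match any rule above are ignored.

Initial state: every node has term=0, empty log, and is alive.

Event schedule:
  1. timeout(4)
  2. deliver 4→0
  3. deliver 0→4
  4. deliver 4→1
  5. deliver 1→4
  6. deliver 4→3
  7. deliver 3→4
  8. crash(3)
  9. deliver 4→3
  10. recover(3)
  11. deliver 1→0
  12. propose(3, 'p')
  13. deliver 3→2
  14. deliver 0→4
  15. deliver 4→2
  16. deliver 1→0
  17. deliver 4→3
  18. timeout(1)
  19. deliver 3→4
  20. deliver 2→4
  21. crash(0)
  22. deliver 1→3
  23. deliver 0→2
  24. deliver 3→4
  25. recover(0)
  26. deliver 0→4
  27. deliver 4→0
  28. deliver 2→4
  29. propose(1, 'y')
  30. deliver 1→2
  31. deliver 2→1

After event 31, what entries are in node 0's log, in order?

step 1 timeout(4): 4={cand,t=1,log=-}
step 2 deliver 4→0: 0={foll,t=1,log=-}
step 3 deliver 0→4: —
step 4 deliver 4→1: 1={foll,t=1,log=-}
step 5 deliver 1→4: 4={lead,t=1,log=-}
step 6 deliver 4→3: 3={foll,t=1,log=-}
step 7 deliver 3→4: —
step 8 crash(3): 3={✗foll,t=1,log=-}
step 9 deliver 4→3: —
step 10 recover(3): 3={foll,t=1,log=-}
step 11 deliver 1→0: —
step 12 propose(3,'p'): —
step 13 deliver 3→2: —
step 14 deliver 0→4: —
step 15 deliver 4→2: 2={foll,t=1,log=-}
step 16 deliver 1→0: —
step 17 deliver 4→3: —
step 18 timeout(1): 1={cand,t=2,log=-}
step 19 deliver 3→4: —
step 20 deliver 2→4: —
step 21 crash(0): 0={✗foll,t=1,log=-}
step 22 deliver 1→3: 3={foll,t=2,log=-}
step 23 deliver 0→2: —
step 24 deliver 3→4: —
step 25 recover(0): 0={foll,t=1,log=-}
step 26 deliver 0→4: —
step 27 deliver 4→0: —
step 28 deliver 2→4: —
step 29 propose(1,'y'): —
step 30 deliver 1→2: 2={foll,t=2,log=-}
step 31 deliver 2→1: —

empty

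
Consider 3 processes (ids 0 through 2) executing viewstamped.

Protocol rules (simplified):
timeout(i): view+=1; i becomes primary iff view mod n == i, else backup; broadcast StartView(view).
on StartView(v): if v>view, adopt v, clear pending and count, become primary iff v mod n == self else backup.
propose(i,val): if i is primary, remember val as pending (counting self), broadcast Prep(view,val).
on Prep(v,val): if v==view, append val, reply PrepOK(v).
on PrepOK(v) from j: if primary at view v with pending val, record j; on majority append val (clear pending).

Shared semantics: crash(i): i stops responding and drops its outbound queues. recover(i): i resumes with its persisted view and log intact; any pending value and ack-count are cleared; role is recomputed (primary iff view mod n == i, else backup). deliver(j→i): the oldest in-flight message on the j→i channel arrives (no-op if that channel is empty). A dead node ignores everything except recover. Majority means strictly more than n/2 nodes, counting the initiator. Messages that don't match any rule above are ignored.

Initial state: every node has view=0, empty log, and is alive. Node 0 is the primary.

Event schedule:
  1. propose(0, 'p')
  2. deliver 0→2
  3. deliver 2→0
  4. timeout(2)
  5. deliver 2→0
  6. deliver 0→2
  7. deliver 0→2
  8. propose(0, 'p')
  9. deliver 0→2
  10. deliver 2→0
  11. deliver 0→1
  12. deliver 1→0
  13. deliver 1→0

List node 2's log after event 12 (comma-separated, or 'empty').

after 1 — propose(0,'p'): ·
after 2 — deliver 0→2: n2:back/v0/[p]
after 3 — deliver 2→0: n0:prim/v0/[p]
after 4 — timeout(2): n2:back/v1/[p]
after 5 — deliver 2→0: n0:back/v1/[p]
after 6 — deliver 0→2: ·
after 7 — deliver 0→2: ·
after 8 — propose(0,'p'): ·
after 9 — deliver 0→2: ·
after 10 — deliver 2→0: ·
after 11 — deliver 0→1: n1:back/v0/[p]
after 12 — deliver 1→0: ·

p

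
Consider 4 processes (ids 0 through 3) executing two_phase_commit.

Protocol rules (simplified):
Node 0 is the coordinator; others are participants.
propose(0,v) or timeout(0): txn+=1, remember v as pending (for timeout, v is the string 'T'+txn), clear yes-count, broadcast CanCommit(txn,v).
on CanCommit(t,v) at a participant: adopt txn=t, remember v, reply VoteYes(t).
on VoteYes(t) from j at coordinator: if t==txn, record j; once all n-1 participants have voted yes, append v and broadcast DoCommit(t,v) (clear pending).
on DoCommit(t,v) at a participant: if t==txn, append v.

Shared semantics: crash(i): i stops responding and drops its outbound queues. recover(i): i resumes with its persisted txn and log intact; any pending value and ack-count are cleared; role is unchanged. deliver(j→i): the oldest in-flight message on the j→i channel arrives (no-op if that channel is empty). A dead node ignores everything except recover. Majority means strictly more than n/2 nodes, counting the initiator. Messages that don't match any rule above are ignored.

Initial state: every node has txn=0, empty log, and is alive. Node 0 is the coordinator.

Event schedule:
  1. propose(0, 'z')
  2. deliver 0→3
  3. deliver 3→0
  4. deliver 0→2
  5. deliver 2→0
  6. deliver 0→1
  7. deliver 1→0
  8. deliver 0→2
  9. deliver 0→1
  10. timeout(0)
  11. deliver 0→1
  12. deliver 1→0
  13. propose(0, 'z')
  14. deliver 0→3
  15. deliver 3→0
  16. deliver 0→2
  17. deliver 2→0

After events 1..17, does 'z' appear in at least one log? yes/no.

yes

1. propose(0,'z'):  <0:coor t1 ->
2. deliver 0→3:  <3:part t1 ->
3. deliver 3→0:  nop
4. deliver 0→2:  <2:part t1 ->
5. deliver 2→0:  nop
6. deliver 0→1:  <1:part t1 ->
7. deliver 1→0:  <0:coor t1 z>
8. deliver 0→2:  <2:part t1 z>
9. deliver 0→1:  <1:part t1 z>
10. timeout(0):  <0:coor t2 z>
11. deliver 0→1:  <1:part t2 z>
12. deliver 1→0:  nop
13. propose(0,'z'):  <0:coor t3 z>
14. deliver 0→3:  <3:part t1 z>
15. deliver 3→0:  nop
16. deliver 0→2:  <2:part t2 z>
17. deliver 2→0:  nop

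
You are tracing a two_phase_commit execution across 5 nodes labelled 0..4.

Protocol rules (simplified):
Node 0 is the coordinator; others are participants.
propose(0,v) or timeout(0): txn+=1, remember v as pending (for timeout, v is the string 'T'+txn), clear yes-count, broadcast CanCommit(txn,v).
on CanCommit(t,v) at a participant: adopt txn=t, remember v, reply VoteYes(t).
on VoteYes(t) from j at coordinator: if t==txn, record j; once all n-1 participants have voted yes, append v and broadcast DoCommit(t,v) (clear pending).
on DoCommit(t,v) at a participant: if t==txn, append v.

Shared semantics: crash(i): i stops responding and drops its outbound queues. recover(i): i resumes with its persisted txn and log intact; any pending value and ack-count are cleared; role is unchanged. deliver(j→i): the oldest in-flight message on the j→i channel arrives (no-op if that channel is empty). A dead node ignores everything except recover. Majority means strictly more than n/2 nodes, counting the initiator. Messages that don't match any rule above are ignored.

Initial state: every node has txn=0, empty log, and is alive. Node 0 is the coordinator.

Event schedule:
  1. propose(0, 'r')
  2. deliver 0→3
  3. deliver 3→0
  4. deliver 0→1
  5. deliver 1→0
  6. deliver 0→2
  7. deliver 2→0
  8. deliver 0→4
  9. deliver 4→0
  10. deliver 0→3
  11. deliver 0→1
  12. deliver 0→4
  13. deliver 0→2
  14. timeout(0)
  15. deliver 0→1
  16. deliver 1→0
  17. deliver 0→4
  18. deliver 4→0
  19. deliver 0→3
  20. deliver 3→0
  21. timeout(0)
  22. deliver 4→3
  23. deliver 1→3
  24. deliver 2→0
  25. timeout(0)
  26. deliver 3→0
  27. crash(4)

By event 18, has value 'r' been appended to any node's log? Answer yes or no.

[1] propose(0,'r') → N0(coor t1 [-])
[2] deliver 0→3 → N3(part t1 [-])
[3] deliver 3→0 → ∅
[4] deliver 0→1 → N1(part t1 [-])
[5] deliver 1→0 → ∅
[6] deliver 0→2 → N2(part t1 [-])
[7] deliver 2→0 → ∅
[8] deliver 0→4 → N4(part t1 [-])
[9] deliver 4→0 → N0(coor t1 [r])
[10] deliver 0→3 → N3(part t1 [r])
[11] deliver 0→1 → N1(part t1 [r])
[12] deliver 0→4 → N4(part t1 [r])
[13] deliver 0→2 → N2(part t1 [r])
[14] timeout(0) → N0(coor t2 [r])
[15] deliver 0→1 → N1(part t2 [r])
[16] deliver 1→0 → ∅
[17] deliver 0→4 → N4(part t2 [r])
[18] deliver 4→0 → ∅

yes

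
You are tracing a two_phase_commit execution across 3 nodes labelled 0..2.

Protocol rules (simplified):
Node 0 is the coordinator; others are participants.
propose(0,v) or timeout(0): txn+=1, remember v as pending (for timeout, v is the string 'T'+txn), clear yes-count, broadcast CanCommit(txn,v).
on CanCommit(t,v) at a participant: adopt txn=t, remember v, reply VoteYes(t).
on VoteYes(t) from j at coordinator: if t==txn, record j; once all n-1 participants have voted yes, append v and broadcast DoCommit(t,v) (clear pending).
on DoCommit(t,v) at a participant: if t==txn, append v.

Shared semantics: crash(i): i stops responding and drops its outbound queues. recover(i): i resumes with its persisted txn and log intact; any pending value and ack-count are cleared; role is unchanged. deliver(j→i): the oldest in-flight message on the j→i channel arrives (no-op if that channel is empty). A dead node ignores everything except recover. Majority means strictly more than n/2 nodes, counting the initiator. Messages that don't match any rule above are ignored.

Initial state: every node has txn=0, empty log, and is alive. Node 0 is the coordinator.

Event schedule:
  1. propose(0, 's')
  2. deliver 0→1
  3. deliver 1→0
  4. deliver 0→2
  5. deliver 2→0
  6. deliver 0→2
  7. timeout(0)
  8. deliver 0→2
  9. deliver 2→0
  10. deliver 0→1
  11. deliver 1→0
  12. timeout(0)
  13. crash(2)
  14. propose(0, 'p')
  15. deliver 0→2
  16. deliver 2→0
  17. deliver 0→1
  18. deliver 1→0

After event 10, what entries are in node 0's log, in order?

1. propose(0,'s'):  <0:coor t1 ->
2. deliver 0→1:  <1:part t1 ->
3. deliver 1→0:  nop
4. deliver 0→2:  <2:part t1 ->
5. deliver 2→0:  <0:coor t1 s>
6. deliver 0→2:  <2:part t1 s>
7. timeout(0):  <0:coor t2 s>
8. deliver 0→2:  <2:part t2 s>
9. deliver 2→0:  nop
10. deliver 0→1:  <1:part t1 s>

s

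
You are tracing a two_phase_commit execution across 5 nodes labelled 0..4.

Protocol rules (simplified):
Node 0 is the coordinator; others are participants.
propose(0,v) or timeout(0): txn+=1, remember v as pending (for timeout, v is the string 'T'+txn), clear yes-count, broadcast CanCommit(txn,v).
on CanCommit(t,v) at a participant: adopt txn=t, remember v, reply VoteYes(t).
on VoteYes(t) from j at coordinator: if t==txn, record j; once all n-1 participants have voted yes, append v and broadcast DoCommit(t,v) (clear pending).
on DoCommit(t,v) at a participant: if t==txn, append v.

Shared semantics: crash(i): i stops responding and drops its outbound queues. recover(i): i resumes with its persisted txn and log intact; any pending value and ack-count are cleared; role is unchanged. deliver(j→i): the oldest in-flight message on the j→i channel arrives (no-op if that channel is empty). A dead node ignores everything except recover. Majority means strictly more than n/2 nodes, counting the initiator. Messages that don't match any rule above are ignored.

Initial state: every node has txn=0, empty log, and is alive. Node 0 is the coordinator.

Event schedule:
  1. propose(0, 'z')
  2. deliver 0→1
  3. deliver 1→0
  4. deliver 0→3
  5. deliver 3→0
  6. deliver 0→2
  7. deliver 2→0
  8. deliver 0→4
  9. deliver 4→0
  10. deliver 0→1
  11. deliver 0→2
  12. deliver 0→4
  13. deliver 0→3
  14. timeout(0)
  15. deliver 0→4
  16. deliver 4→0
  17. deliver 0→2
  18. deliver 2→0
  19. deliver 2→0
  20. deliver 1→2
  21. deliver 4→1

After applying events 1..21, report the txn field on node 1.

1

[1] propose(0,'z') → N0(coor t1 [-])
[2] deliver 0→1 → N1(part t1 [-])
[3] deliver 1→0 → ∅
[4] deliver 0→3 → N3(part t1 [-])
[5] deliver 3→0 → ∅
[6] deliver 0→2 → N2(part t1 [-])
[7] deliver 2→0 → ∅
[8] deliver 0→4 → N4(part t1 [-])
[9] deliver 4→0 → N0(coor t1 [z])
[10] deliver 0→1 → N1(part t1 [z])
[11] deliver 0→2 → N2(part t1 [z])
[12] deliver 0→4 → N4(part t1 [z])
[13] deliver 0→3 → N3(part t1 [z])
[14] timeout(0) → N0(coor t2 [z])
[15] deliver 0→4 → N4(part t2 [z])
[16] deliver 4→0 → ∅
[17] deliver 0→2 → N2(part t2 [z])
[18] deliver 2→0 → ∅
[19] deliver 2→0 → ∅
[20] deliver 1→2 → ∅
[21] deliver 4→1 → ∅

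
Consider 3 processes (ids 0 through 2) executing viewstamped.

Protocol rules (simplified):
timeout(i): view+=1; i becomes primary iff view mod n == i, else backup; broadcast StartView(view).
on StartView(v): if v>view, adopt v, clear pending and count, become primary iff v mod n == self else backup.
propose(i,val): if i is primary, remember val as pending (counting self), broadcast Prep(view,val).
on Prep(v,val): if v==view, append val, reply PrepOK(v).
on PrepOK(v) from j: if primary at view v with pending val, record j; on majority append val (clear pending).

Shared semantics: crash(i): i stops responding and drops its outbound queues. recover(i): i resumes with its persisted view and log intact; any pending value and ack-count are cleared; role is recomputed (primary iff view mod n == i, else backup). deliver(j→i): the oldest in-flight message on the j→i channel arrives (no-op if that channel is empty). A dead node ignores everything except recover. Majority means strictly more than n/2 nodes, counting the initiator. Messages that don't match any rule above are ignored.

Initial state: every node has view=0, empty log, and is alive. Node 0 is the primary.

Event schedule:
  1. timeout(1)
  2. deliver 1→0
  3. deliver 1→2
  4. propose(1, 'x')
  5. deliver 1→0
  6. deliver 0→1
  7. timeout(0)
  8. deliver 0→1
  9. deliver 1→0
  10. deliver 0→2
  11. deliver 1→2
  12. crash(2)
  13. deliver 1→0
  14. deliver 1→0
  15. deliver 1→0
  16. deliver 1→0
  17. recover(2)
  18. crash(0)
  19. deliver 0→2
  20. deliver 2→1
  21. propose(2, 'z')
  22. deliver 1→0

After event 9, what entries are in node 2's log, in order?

empty

[1] timeout(1) → N1(prim v1 [-])
[2] deliver 1→0 → N0(back v1 [-])
[3] deliver 1→2 → N2(back v1 [-])
[4] propose(1,'x') → ∅
[5] deliver 1→0 → N0(back v1 [x])
[6] deliver 0→1 → N1(prim v1 [x])
[7] timeout(0) → N0(back v2 [x])
[8] deliver 0→1 → N1(back v2 [x])
[9] deliver 1→0 → ∅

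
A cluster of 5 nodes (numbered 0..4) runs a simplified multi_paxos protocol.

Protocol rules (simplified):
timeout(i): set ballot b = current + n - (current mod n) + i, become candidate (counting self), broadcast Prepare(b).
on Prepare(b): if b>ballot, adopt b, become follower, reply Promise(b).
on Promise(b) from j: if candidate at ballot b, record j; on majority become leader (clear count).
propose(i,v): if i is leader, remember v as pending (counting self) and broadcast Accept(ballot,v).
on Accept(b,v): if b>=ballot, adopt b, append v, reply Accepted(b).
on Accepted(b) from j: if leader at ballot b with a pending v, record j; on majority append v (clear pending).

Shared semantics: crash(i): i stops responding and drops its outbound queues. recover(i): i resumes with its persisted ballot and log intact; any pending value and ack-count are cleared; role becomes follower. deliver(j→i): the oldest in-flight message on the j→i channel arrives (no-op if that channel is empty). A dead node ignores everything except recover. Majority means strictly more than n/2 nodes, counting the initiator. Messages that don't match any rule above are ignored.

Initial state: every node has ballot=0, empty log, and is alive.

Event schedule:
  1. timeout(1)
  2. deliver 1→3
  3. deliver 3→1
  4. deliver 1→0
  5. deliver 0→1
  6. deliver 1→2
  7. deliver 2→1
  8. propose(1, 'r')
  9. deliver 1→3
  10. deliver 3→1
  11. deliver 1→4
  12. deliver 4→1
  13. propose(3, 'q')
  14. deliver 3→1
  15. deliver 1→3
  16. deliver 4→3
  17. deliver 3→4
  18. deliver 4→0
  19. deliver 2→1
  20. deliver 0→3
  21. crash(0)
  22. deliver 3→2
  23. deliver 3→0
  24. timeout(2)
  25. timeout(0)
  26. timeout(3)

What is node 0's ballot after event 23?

step 1 timeout(1): 1={cand,b=6,log=-}
step 2 deliver 1→3: 3={foll,b=6,log=-}
step 3 deliver 3→1: —
step 4 deliver 1→0: 0={foll,b=6,log=-}
step 5 deliver 0→1: 1={lead,b=6,log=-}
step 6 deliver 1→2: 2={foll,b=6,log=-}
step 7 deliver 2→1: —
step 8 propose(1,'r'): —
step 9 deliver 1→3: 3={foll,b=6,log=r}
step 10 deliver 3→1: —
step 11 deliver 1→4: 4={foll,b=6,log=-}
step 12 deliver 4→1: —
step 13 propose(3,'q'): —
step 14 deliver 3→1: —
step 15 deliver 1→3: —
step 16 deliver 4→3: —
step 17 deliver 3→4: —
step 18 deliver 4→0: —
step 19 deliver 2→1: —
step 20 deliver 0→3: —
step 21 crash(0): 0={✗foll,b=6,log=-}
step 22 deliver 3→2: —
step 23 deliver 3→0: —

6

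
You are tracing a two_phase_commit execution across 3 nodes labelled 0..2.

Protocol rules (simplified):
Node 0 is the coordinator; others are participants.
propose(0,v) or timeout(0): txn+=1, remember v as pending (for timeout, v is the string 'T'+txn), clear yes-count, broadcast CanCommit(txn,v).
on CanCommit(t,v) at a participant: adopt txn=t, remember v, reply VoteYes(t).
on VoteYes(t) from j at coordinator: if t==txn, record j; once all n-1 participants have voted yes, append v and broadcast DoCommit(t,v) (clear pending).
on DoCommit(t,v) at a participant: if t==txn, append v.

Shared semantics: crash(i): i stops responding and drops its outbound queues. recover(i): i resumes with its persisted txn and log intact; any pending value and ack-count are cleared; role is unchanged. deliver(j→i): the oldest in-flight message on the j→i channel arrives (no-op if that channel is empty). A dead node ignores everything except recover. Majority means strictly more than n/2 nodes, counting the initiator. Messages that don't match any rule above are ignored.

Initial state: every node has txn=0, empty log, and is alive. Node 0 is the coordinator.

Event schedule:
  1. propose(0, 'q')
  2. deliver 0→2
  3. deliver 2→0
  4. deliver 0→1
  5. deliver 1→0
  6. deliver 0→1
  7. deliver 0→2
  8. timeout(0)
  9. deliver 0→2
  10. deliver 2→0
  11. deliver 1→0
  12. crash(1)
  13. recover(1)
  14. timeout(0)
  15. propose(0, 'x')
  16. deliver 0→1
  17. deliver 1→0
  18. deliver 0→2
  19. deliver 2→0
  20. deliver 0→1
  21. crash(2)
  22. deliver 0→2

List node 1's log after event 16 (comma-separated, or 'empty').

1. propose(0,'q'):  <0:coor t1 ->
2. deliver 0→2:  <2:part t1 ->
3. deliver 2→0:  nop
4. deliver 0→1:  <1:part t1 ->
5. deliver 1→0:  <0:coor t1 q>
6. deliver 0→1:  <1:part t1 q>
7. deliver 0→2:  <2:part t1 q>
8. timeout(0):  <0:coor t2 q>
9. deliver 0→2:  <2:part t2 q>
10. deliver 2→0:  nop
11. deliver 1→0:  nop
12. crash(1):  <1:✗part t1 q>
13. recover(1):  <1:part t1 q>
14. timeout(0):  <0:coor t3 q>
15. propose(0,'x'):  <0:coor t4 q>
16. deliver 0→1:  <1:part t2 q>

q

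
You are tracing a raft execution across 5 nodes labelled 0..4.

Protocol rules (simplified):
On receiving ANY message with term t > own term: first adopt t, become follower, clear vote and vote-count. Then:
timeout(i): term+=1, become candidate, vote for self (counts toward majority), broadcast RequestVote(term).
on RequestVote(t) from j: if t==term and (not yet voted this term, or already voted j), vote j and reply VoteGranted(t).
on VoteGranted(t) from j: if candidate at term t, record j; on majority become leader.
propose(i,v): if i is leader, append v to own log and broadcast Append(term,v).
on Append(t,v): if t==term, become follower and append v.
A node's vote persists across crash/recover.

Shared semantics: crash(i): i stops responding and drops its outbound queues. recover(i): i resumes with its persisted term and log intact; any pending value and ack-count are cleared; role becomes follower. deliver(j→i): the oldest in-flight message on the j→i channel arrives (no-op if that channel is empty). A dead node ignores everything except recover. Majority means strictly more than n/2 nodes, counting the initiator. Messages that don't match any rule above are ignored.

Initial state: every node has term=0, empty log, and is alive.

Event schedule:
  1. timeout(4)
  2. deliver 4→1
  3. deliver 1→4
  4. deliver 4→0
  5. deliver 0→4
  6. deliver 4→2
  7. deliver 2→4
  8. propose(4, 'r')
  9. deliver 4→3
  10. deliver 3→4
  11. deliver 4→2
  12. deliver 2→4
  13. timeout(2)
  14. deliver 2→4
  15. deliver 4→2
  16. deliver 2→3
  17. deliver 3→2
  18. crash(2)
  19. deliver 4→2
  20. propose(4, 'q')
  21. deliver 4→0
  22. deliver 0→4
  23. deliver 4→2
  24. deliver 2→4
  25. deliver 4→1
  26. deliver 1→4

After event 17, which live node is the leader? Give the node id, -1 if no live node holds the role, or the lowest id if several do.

step 1 timeout(4): 4={cand,t=1,log=-}
step 2 deliver 4→1: 1={foll,t=1,log=-}
step 3 deliver 1→4: —
step 4 deliver 4→0: 0={foll,t=1,log=-}
step 5 deliver 0→4: 4={lead,t=1,log=-}
step 6 deliver 4→2: 2={foll,t=1,log=-}
step 7 deliver 2→4: —
step 8 propose(4,'r'): 4={lead,t=1,log=r}
step 9 deliver 4→3: 3={foll,t=1,log=-}
step 10 deliver 3→4: —
step 11 deliver 4→2: 2={foll,t=1,log=r}
step 12 deliver 2→4: —
step 13 timeout(2): 2={cand,t=2,log=r}
step 14 deliver 2→4: 4={foll,t=2,log=r}
step 15 deliver 4→2: —
step 16 deliver 2→3: 3={foll,t=2,log=-}
step 17 deliver 3→2: 2={lead,t=2,log=r}

2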